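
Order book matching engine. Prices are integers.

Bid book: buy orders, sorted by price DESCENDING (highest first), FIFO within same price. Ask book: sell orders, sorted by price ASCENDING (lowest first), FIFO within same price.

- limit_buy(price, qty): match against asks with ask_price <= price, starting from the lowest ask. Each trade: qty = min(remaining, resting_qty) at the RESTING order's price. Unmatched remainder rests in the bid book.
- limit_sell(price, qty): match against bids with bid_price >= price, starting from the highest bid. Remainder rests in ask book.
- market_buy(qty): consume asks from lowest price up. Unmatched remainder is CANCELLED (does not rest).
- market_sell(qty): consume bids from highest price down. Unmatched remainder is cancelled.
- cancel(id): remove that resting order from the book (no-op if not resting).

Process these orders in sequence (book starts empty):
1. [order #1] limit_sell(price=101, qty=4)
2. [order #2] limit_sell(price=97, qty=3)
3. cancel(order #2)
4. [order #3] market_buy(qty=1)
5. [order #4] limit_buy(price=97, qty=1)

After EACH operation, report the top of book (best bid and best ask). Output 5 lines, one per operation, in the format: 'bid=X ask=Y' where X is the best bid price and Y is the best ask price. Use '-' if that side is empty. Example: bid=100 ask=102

After op 1 [order #1] limit_sell(price=101, qty=4): fills=none; bids=[-] asks=[#1:4@101]
After op 2 [order #2] limit_sell(price=97, qty=3): fills=none; bids=[-] asks=[#2:3@97 #1:4@101]
After op 3 cancel(order #2): fills=none; bids=[-] asks=[#1:4@101]
After op 4 [order #3] market_buy(qty=1): fills=#3x#1:1@101; bids=[-] asks=[#1:3@101]
After op 5 [order #4] limit_buy(price=97, qty=1): fills=none; bids=[#4:1@97] asks=[#1:3@101]

Answer: bid=- ask=101
bid=- ask=97
bid=- ask=101
bid=- ask=101
bid=97 ask=101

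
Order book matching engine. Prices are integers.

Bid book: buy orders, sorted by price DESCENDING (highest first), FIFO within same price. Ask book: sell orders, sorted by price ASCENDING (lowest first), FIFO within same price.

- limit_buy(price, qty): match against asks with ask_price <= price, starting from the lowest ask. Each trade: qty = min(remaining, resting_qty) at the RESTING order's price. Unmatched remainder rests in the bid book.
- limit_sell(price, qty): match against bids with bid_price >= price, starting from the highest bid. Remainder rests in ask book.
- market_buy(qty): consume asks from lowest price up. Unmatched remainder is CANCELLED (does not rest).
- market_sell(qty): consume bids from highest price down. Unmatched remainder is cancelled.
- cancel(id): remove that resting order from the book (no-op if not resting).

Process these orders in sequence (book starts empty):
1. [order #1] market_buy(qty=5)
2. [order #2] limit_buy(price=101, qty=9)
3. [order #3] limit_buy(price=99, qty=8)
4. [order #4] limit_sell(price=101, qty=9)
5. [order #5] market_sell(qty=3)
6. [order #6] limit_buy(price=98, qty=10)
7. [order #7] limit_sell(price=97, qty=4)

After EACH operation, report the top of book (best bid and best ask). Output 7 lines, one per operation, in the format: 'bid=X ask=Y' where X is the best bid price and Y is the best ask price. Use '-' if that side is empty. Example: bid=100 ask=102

After op 1 [order #1] market_buy(qty=5): fills=none; bids=[-] asks=[-]
After op 2 [order #2] limit_buy(price=101, qty=9): fills=none; bids=[#2:9@101] asks=[-]
After op 3 [order #3] limit_buy(price=99, qty=8): fills=none; bids=[#2:9@101 #3:8@99] asks=[-]
After op 4 [order #4] limit_sell(price=101, qty=9): fills=#2x#4:9@101; bids=[#3:8@99] asks=[-]
After op 5 [order #5] market_sell(qty=3): fills=#3x#5:3@99; bids=[#3:5@99] asks=[-]
After op 6 [order #6] limit_buy(price=98, qty=10): fills=none; bids=[#3:5@99 #6:10@98] asks=[-]
After op 7 [order #7] limit_sell(price=97, qty=4): fills=#3x#7:4@99; bids=[#3:1@99 #6:10@98] asks=[-]

Answer: bid=- ask=-
bid=101 ask=-
bid=101 ask=-
bid=99 ask=-
bid=99 ask=-
bid=99 ask=-
bid=99 ask=-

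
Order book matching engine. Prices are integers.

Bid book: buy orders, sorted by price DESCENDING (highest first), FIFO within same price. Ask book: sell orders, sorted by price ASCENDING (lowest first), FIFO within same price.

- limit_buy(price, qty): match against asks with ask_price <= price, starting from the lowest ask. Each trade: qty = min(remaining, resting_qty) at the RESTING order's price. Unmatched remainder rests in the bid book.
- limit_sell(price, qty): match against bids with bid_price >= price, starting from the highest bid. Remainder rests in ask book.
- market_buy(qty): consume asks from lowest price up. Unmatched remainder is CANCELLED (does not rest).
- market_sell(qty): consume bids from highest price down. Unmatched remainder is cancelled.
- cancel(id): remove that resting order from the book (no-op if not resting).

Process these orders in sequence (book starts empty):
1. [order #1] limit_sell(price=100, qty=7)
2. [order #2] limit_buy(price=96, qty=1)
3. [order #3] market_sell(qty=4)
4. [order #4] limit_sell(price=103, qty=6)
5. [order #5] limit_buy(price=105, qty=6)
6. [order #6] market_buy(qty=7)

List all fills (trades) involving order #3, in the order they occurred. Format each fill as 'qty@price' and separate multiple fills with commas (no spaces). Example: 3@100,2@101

After op 1 [order #1] limit_sell(price=100, qty=7): fills=none; bids=[-] asks=[#1:7@100]
After op 2 [order #2] limit_buy(price=96, qty=1): fills=none; bids=[#2:1@96] asks=[#1:7@100]
After op 3 [order #3] market_sell(qty=4): fills=#2x#3:1@96; bids=[-] asks=[#1:7@100]
After op 4 [order #4] limit_sell(price=103, qty=6): fills=none; bids=[-] asks=[#1:7@100 #4:6@103]
After op 5 [order #5] limit_buy(price=105, qty=6): fills=#5x#1:6@100; bids=[-] asks=[#1:1@100 #4:6@103]
After op 6 [order #6] market_buy(qty=7): fills=#6x#1:1@100 #6x#4:6@103; bids=[-] asks=[-]

Answer: 1@96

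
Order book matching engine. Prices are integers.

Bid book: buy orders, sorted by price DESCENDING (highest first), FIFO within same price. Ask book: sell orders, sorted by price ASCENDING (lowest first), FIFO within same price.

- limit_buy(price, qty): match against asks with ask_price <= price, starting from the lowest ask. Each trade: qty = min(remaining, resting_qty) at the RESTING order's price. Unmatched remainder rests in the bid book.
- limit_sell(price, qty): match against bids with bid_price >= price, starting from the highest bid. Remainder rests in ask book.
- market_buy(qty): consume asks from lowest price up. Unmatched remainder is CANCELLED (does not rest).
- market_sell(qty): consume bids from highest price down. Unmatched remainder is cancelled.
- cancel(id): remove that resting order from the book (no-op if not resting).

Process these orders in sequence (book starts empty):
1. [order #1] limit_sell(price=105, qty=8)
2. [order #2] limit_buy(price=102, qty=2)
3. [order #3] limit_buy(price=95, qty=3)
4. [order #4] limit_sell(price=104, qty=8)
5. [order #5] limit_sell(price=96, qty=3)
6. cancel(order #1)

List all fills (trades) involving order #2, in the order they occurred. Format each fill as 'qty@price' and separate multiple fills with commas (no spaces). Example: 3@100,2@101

Answer: 2@102

Derivation:
After op 1 [order #1] limit_sell(price=105, qty=8): fills=none; bids=[-] asks=[#1:8@105]
After op 2 [order #2] limit_buy(price=102, qty=2): fills=none; bids=[#2:2@102] asks=[#1:8@105]
After op 3 [order #3] limit_buy(price=95, qty=3): fills=none; bids=[#2:2@102 #3:3@95] asks=[#1:8@105]
After op 4 [order #4] limit_sell(price=104, qty=8): fills=none; bids=[#2:2@102 #3:3@95] asks=[#4:8@104 #1:8@105]
After op 5 [order #5] limit_sell(price=96, qty=3): fills=#2x#5:2@102; bids=[#3:3@95] asks=[#5:1@96 #4:8@104 #1:8@105]
After op 6 cancel(order #1): fills=none; bids=[#3:3@95] asks=[#5:1@96 #4:8@104]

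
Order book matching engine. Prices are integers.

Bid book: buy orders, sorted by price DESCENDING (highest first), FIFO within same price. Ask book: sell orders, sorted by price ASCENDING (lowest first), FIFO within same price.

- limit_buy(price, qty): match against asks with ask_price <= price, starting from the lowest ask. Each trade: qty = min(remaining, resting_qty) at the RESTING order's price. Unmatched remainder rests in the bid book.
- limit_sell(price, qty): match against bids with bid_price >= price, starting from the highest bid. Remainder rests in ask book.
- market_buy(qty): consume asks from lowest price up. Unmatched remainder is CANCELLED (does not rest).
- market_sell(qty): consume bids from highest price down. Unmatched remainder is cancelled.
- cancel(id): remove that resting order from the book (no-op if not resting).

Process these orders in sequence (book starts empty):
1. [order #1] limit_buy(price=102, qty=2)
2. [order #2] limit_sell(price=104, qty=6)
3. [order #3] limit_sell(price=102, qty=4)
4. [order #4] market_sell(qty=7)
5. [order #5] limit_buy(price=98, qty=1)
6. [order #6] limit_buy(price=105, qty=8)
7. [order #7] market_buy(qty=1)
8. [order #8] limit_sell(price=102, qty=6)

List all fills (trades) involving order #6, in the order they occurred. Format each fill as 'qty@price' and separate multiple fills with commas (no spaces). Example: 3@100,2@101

Answer: 2@102,6@104

Derivation:
After op 1 [order #1] limit_buy(price=102, qty=2): fills=none; bids=[#1:2@102] asks=[-]
After op 2 [order #2] limit_sell(price=104, qty=6): fills=none; bids=[#1:2@102] asks=[#2:6@104]
After op 3 [order #3] limit_sell(price=102, qty=4): fills=#1x#3:2@102; bids=[-] asks=[#3:2@102 #2:6@104]
After op 4 [order #4] market_sell(qty=7): fills=none; bids=[-] asks=[#3:2@102 #2:6@104]
After op 5 [order #5] limit_buy(price=98, qty=1): fills=none; bids=[#5:1@98] asks=[#3:2@102 #2:6@104]
After op 6 [order #6] limit_buy(price=105, qty=8): fills=#6x#3:2@102 #6x#2:6@104; bids=[#5:1@98] asks=[-]
After op 7 [order #7] market_buy(qty=1): fills=none; bids=[#5:1@98] asks=[-]
After op 8 [order #8] limit_sell(price=102, qty=6): fills=none; bids=[#5:1@98] asks=[#8:6@102]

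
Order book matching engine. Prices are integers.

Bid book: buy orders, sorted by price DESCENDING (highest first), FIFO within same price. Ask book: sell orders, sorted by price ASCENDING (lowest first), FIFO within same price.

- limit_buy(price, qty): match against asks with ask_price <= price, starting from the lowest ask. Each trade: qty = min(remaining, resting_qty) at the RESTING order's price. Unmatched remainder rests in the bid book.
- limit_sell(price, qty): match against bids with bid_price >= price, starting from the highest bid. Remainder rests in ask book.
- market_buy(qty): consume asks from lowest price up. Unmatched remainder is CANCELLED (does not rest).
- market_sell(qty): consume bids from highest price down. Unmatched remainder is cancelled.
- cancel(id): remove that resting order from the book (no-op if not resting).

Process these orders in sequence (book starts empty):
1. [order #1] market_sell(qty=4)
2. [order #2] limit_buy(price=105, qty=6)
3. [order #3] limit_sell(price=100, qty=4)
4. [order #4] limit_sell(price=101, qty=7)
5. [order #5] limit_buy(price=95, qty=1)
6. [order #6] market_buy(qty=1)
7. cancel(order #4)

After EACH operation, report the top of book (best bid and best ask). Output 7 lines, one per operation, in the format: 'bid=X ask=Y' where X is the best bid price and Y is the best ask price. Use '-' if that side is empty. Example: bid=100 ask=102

Answer: bid=- ask=-
bid=105 ask=-
bid=105 ask=-
bid=- ask=101
bid=95 ask=101
bid=95 ask=101
bid=95 ask=-

Derivation:
After op 1 [order #1] market_sell(qty=4): fills=none; bids=[-] asks=[-]
After op 2 [order #2] limit_buy(price=105, qty=6): fills=none; bids=[#2:6@105] asks=[-]
After op 3 [order #3] limit_sell(price=100, qty=4): fills=#2x#3:4@105; bids=[#2:2@105] asks=[-]
After op 4 [order #4] limit_sell(price=101, qty=7): fills=#2x#4:2@105; bids=[-] asks=[#4:5@101]
After op 5 [order #5] limit_buy(price=95, qty=1): fills=none; bids=[#5:1@95] asks=[#4:5@101]
After op 6 [order #6] market_buy(qty=1): fills=#6x#4:1@101; bids=[#5:1@95] asks=[#4:4@101]
After op 7 cancel(order #4): fills=none; bids=[#5:1@95] asks=[-]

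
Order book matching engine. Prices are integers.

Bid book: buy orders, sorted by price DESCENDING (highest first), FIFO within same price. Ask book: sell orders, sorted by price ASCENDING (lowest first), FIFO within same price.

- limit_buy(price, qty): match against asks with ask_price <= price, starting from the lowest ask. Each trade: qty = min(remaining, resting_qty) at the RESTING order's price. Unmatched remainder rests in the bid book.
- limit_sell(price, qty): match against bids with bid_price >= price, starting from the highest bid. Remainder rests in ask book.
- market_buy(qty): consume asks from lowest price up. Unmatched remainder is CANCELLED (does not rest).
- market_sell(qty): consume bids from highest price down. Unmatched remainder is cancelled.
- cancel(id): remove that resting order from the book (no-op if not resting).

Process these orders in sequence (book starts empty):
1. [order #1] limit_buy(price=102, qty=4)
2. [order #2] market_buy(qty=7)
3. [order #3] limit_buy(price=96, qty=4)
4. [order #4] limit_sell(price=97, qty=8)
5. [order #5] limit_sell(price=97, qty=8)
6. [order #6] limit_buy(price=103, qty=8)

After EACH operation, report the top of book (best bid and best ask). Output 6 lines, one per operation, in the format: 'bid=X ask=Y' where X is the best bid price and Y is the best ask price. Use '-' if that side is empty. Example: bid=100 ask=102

After op 1 [order #1] limit_buy(price=102, qty=4): fills=none; bids=[#1:4@102] asks=[-]
After op 2 [order #2] market_buy(qty=7): fills=none; bids=[#1:4@102] asks=[-]
After op 3 [order #3] limit_buy(price=96, qty=4): fills=none; bids=[#1:4@102 #3:4@96] asks=[-]
After op 4 [order #4] limit_sell(price=97, qty=8): fills=#1x#4:4@102; bids=[#3:4@96] asks=[#4:4@97]
After op 5 [order #5] limit_sell(price=97, qty=8): fills=none; bids=[#3:4@96] asks=[#4:4@97 #5:8@97]
After op 6 [order #6] limit_buy(price=103, qty=8): fills=#6x#4:4@97 #6x#5:4@97; bids=[#3:4@96] asks=[#5:4@97]

Answer: bid=102 ask=-
bid=102 ask=-
bid=102 ask=-
bid=96 ask=97
bid=96 ask=97
bid=96 ask=97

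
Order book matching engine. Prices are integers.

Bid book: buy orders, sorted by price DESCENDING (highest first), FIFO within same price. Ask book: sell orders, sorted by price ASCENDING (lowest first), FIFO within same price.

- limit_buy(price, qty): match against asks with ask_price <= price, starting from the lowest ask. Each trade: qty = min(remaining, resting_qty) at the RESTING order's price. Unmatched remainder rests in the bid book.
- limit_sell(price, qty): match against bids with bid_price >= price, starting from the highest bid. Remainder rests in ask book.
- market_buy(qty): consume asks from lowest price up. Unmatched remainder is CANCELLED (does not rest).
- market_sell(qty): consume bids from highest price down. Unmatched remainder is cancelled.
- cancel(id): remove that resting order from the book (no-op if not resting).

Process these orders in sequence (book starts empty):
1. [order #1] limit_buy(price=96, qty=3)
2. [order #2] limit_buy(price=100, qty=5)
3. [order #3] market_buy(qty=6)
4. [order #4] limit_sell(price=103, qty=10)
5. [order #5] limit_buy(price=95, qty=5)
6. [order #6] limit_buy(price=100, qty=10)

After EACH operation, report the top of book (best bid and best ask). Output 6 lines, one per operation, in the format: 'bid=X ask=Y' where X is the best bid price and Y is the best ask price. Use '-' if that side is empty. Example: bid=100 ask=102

After op 1 [order #1] limit_buy(price=96, qty=3): fills=none; bids=[#1:3@96] asks=[-]
After op 2 [order #2] limit_buy(price=100, qty=5): fills=none; bids=[#2:5@100 #1:3@96] asks=[-]
After op 3 [order #3] market_buy(qty=6): fills=none; bids=[#2:5@100 #1:3@96] asks=[-]
After op 4 [order #4] limit_sell(price=103, qty=10): fills=none; bids=[#2:5@100 #1:3@96] asks=[#4:10@103]
After op 5 [order #5] limit_buy(price=95, qty=5): fills=none; bids=[#2:5@100 #1:3@96 #5:5@95] asks=[#4:10@103]
After op 6 [order #6] limit_buy(price=100, qty=10): fills=none; bids=[#2:5@100 #6:10@100 #1:3@96 #5:5@95] asks=[#4:10@103]

Answer: bid=96 ask=-
bid=100 ask=-
bid=100 ask=-
bid=100 ask=103
bid=100 ask=103
bid=100 ask=103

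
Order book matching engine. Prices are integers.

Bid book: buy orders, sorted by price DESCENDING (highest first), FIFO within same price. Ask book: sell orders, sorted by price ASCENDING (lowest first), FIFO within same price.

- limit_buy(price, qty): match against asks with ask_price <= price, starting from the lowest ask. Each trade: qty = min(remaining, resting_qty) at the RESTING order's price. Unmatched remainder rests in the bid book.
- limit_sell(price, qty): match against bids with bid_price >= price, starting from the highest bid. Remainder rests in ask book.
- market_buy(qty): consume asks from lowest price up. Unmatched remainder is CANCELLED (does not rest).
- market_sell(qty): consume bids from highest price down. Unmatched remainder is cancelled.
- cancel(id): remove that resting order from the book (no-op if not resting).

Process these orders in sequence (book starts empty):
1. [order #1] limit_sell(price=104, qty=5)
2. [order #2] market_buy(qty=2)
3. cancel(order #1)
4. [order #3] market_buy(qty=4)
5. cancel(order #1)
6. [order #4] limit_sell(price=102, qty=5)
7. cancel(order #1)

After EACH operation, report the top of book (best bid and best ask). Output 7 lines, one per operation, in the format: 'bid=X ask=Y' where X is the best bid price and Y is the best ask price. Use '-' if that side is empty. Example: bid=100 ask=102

After op 1 [order #1] limit_sell(price=104, qty=5): fills=none; bids=[-] asks=[#1:5@104]
After op 2 [order #2] market_buy(qty=2): fills=#2x#1:2@104; bids=[-] asks=[#1:3@104]
After op 3 cancel(order #1): fills=none; bids=[-] asks=[-]
After op 4 [order #3] market_buy(qty=4): fills=none; bids=[-] asks=[-]
After op 5 cancel(order #1): fills=none; bids=[-] asks=[-]
After op 6 [order #4] limit_sell(price=102, qty=5): fills=none; bids=[-] asks=[#4:5@102]
After op 7 cancel(order #1): fills=none; bids=[-] asks=[#4:5@102]

Answer: bid=- ask=104
bid=- ask=104
bid=- ask=-
bid=- ask=-
bid=- ask=-
bid=- ask=102
bid=- ask=102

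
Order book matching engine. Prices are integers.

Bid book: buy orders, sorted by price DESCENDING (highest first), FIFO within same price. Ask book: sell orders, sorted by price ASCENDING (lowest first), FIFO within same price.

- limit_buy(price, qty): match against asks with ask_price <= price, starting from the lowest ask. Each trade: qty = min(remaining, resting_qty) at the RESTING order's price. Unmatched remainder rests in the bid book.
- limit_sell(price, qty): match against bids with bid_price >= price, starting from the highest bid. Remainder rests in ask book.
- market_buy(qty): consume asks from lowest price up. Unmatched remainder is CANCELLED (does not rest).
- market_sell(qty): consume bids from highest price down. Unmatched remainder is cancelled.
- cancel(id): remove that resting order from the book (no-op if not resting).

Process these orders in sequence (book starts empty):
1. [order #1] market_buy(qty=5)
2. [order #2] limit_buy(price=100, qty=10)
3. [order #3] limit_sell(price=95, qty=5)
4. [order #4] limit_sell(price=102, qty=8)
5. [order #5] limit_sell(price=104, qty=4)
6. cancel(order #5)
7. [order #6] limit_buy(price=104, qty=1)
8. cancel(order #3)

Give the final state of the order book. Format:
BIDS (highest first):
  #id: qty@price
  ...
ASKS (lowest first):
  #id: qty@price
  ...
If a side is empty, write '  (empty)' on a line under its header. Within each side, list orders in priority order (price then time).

Answer: BIDS (highest first):
  #2: 5@100
ASKS (lowest first):
  #4: 7@102

Derivation:
After op 1 [order #1] market_buy(qty=5): fills=none; bids=[-] asks=[-]
After op 2 [order #2] limit_buy(price=100, qty=10): fills=none; bids=[#2:10@100] asks=[-]
After op 3 [order #3] limit_sell(price=95, qty=5): fills=#2x#3:5@100; bids=[#2:5@100] asks=[-]
After op 4 [order #4] limit_sell(price=102, qty=8): fills=none; bids=[#2:5@100] asks=[#4:8@102]
After op 5 [order #5] limit_sell(price=104, qty=4): fills=none; bids=[#2:5@100] asks=[#4:8@102 #5:4@104]
After op 6 cancel(order #5): fills=none; bids=[#2:5@100] asks=[#4:8@102]
After op 7 [order #6] limit_buy(price=104, qty=1): fills=#6x#4:1@102; bids=[#2:5@100] asks=[#4:7@102]
After op 8 cancel(order #3): fills=none; bids=[#2:5@100] asks=[#4:7@102]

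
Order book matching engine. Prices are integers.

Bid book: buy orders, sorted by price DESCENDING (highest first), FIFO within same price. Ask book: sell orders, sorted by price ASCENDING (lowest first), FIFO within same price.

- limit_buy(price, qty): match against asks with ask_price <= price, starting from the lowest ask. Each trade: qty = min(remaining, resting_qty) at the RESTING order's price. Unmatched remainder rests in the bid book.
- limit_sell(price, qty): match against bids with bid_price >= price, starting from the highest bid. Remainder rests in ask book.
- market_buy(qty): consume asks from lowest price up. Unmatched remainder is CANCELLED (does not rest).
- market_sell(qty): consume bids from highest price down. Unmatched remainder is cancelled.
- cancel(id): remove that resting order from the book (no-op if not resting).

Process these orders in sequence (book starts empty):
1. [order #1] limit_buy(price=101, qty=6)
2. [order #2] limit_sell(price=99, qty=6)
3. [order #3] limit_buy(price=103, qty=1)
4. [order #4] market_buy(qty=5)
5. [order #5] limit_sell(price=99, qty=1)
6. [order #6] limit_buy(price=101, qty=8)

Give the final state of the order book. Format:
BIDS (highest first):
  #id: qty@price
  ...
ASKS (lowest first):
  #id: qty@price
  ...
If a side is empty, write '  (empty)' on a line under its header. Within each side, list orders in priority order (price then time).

Answer: BIDS (highest first):
  #6: 8@101
ASKS (lowest first):
  (empty)

Derivation:
After op 1 [order #1] limit_buy(price=101, qty=6): fills=none; bids=[#1:6@101] asks=[-]
After op 2 [order #2] limit_sell(price=99, qty=6): fills=#1x#2:6@101; bids=[-] asks=[-]
After op 3 [order #3] limit_buy(price=103, qty=1): fills=none; bids=[#3:1@103] asks=[-]
After op 4 [order #4] market_buy(qty=5): fills=none; bids=[#3:1@103] asks=[-]
After op 5 [order #5] limit_sell(price=99, qty=1): fills=#3x#5:1@103; bids=[-] asks=[-]
After op 6 [order #6] limit_buy(price=101, qty=8): fills=none; bids=[#6:8@101] asks=[-]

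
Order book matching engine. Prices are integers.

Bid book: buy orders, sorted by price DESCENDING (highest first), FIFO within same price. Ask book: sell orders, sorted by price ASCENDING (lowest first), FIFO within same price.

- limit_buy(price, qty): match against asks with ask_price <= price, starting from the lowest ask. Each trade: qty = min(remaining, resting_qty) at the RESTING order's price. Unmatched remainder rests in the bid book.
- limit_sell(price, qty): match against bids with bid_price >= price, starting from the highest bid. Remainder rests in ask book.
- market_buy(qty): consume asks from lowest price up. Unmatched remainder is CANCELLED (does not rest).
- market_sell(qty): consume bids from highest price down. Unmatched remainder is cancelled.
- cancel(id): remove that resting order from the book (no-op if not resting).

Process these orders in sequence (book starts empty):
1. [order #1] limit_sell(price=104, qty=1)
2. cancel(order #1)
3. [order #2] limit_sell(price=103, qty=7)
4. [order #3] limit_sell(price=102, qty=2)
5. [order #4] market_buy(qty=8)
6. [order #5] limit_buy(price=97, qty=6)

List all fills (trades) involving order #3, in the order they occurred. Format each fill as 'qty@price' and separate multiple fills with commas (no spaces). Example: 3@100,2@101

After op 1 [order #1] limit_sell(price=104, qty=1): fills=none; bids=[-] asks=[#1:1@104]
After op 2 cancel(order #1): fills=none; bids=[-] asks=[-]
After op 3 [order #2] limit_sell(price=103, qty=7): fills=none; bids=[-] asks=[#2:7@103]
After op 4 [order #3] limit_sell(price=102, qty=2): fills=none; bids=[-] asks=[#3:2@102 #2:7@103]
After op 5 [order #4] market_buy(qty=8): fills=#4x#3:2@102 #4x#2:6@103; bids=[-] asks=[#2:1@103]
After op 6 [order #5] limit_buy(price=97, qty=6): fills=none; bids=[#5:6@97] asks=[#2:1@103]

Answer: 2@102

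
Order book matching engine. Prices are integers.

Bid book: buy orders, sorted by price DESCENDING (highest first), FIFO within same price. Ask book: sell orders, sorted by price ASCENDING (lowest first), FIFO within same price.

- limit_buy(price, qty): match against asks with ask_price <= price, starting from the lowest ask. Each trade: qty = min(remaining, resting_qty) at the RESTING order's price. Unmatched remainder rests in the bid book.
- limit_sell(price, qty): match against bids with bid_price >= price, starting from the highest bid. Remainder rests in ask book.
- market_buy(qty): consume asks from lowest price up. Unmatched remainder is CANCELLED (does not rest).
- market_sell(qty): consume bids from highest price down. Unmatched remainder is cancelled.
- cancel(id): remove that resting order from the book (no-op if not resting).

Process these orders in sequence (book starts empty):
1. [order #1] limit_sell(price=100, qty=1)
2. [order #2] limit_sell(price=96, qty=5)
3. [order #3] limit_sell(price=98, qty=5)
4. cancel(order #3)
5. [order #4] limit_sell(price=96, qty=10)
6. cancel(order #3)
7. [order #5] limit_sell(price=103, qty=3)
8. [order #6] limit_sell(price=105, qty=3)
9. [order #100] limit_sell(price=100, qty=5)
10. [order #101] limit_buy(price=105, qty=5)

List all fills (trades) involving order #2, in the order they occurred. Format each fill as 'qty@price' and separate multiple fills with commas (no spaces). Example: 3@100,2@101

After op 1 [order #1] limit_sell(price=100, qty=1): fills=none; bids=[-] asks=[#1:1@100]
After op 2 [order #2] limit_sell(price=96, qty=5): fills=none; bids=[-] asks=[#2:5@96 #1:1@100]
After op 3 [order #3] limit_sell(price=98, qty=5): fills=none; bids=[-] asks=[#2:5@96 #3:5@98 #1:1@100]
After op 4 cancel(order #3): fills=none; bids=[-] asks=[#2:5@96 #1:1@100]
After op 5 [order #4] limit_sell(price=96, qty=10): fills=none; bids=[-] asks=[#2:5@96 #4:10@96 #1:1@100]
After op 6 cancel(order #3): fills=none; bids=[-] asks=[#2:5@96 #4:10@96 #1:1@100]
After op 7 [order #5] limit_sell(price=103, qty=3): fills=none; bids=[-] asks=[#2:5@96 #4:10@96 #1:1@100 #5:3@103]
After op 8 [order #6] limit_sell(price=105, qty=3): fills=none; bids=[-] asks=[#2:5@96 #4:10@96 #1:1@100 #5:3@103 #6:3@105]
After op 9 [order #100] limit_sell(price=100, qty=5): fills=none; bids=[-] asks=[#2:5@96 #4:10@96 #1:1@100 #100:5@100 #5:3@103 #6:3@105]
After op 10 [order #101] limit_buy(price=105, qty=5): fills=#101x#2:5@96; bids=[-] asks=[#4:10@96 #1:1@100 #100:5@100 #5:3@103 #6:3@105]

Answer: 5@96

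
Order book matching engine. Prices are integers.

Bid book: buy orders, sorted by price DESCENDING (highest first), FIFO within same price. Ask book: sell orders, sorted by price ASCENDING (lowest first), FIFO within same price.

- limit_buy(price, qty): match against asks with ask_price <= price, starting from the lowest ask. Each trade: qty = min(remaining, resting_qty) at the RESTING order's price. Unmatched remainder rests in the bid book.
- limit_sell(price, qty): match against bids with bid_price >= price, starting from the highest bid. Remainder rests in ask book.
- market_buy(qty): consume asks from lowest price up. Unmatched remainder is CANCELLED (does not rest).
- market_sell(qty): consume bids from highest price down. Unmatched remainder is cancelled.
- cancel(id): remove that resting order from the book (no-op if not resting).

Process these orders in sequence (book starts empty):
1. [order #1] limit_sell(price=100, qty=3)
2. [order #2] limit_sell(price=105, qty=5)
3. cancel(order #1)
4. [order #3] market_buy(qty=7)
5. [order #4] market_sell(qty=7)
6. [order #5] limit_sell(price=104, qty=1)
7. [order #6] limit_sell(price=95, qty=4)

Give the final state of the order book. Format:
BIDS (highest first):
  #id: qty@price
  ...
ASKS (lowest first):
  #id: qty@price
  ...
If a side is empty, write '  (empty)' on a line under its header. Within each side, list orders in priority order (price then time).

Answer: BIDS (highest first):
  (empty)
ASKS (lowest first):
  #6: 4@95
  #5: 1@104

Derivation:
After op 1 [order #1] limit_sell(price=100, qty=3): fills=none; bids=[-] asks=[#1:3@100]
After op 2 [order #2] limit_sell(price=105, qty=5): fills=none; bids=[-] asks=[#1:3@100 #2:5@105]
After op 3 cancel(order #1): fills=none; bids=[-] asks=[#2:5@105]
After op 4 [order #3] market_buy(qty=7): fills=#3x#2:5@105; bids=[-] asks=[-]
After op 5 [order #4] market_sell(qty=7): fills=none; bids=[-] asks=[-]
After op 6 [order #5] limit_sell(price=104, qty=1): fills=none; bids=[-] asks=[#5:1@104]
After op 7 [order #6] limit_sell(price=95, qty=4): fills=none; bids=[-] asks=[#6:4@95 #5:1@104]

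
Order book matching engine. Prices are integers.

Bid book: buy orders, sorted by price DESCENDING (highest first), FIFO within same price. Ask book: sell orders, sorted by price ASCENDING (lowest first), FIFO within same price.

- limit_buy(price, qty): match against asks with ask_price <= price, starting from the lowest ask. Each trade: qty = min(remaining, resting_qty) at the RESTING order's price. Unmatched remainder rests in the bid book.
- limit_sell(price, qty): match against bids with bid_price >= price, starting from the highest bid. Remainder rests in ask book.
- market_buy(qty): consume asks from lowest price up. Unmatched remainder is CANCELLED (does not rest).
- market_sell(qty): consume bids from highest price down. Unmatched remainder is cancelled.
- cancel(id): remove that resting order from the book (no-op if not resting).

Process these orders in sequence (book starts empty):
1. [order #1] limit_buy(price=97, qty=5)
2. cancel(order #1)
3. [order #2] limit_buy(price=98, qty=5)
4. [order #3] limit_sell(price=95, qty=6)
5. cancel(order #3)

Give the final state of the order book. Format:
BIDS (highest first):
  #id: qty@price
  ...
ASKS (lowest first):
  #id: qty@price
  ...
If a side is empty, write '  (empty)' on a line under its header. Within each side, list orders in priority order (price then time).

Answer: BIDS (highest first):
  (empty)
ASKS (lowest first):
  (empty)

Derivation:
After op 1 [order #1] limit_buy(price=97, qty=5): fills=none; bids=[#1:5@97] asks=[-]
After op 2 cancel(order #1): fills=none; bids=[-] asks=[-]
After op 3 [order #2] limit_buy(price=98, qty=5): fills=none; bids=[#2:5@98] asks=[-]
After op 4 [order #3] limit_sell(price=95, qty=6): fills=#2x#3:5@98; bids=[-] asks=[#3:1@95]
After op 5 cancel(order #3): fills=none; bids=[-] asks=[-]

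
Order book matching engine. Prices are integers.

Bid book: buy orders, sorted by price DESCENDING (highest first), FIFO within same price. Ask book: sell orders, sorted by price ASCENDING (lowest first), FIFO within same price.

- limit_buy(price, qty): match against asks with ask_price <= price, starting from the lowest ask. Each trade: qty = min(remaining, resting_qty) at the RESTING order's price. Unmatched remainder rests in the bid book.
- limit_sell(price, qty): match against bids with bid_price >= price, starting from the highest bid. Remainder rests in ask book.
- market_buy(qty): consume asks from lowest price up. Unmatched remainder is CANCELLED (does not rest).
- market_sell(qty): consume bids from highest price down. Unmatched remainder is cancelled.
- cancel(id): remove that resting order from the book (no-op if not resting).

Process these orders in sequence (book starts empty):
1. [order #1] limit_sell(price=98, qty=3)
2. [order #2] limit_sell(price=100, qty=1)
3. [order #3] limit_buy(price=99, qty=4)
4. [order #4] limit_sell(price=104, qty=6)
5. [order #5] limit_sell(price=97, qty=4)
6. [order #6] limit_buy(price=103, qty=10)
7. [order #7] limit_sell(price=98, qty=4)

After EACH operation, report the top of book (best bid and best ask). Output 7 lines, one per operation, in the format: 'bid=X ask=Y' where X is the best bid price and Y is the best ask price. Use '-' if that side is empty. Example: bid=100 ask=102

Answer: bid=- ask=98
bid=- ask=98
bid=99 ask=100
bid=99 ask=100
bid=- ask=97
bid=103 ask=104
bid=103 ask=104

Derivation:
After op 1 [order #1] limit_sell(price=98, qty=3): fills=none; bids=[-] asks=[#1:3@98]
After op 2 [order #2] limit_sell(price=100, qty=1): fills=none; bids=[-] asks=[#1:3@98 #2:1@100]
After op 3 [order #3] limit_buy(price=99, qty=4): fills=#3x#1:3@98; bids=[#3:1@99] asks=[#2:1@100]
After op 4 [order #4] limit_sell(price=104, qty=6): fills=none; bids=[#3:1@99] asks=[#2:1@100 #4:6@104]
After op 5 [order #5] limit_sell(price=97, qty=4): fills=#3x#5:1@99; bids=[-] asks=[#5:3@97 #2:1@100 #4:6@104]
After op 6 [order #6] limit_buy(price=103, qty=10): fills=#6x#5:3@97 #6x#2:1@100; bids=[#6:6@103] asks=[#4:6@104]
After op 7 [order #7] limit_sell(price=98, qty=4): fills=#6x#7:4@103; bids=[#6:2@103] asks=[#4:6@104]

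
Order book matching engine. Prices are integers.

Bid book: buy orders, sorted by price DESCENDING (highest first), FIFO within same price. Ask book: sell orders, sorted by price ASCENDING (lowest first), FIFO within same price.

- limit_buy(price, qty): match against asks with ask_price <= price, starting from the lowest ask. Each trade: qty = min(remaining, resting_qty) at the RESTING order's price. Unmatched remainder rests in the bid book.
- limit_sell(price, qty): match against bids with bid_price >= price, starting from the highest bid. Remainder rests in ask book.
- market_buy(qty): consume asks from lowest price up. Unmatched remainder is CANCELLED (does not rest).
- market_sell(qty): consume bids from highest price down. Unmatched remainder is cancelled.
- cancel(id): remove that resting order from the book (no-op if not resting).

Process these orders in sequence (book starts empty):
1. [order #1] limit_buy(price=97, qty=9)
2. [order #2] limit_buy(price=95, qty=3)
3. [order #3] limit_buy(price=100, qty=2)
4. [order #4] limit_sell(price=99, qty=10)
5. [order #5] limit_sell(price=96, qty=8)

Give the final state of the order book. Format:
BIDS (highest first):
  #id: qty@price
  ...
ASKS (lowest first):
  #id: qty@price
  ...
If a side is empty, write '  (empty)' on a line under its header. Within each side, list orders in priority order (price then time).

After op 1 [order #1] limit_buy(price=97, qty=9): fills=none; bids=[#1:9@97] asks=[-]
After op 2 [order #2] limit_buy(price=95, qty=3): fills=none; bids=[#1:9@97 #2:3@95] asks=[-]
After op 3 [order #3] limit_buy(price=100, qty=2): fills=none; bids=[#3:2@100 #1:9@97 #2:3@95] asks=[-]
After op 4 [order #4] limit_sell(price=99, qty=10): fills=#3x#4:2@100; bids=[#1:9@97 #2:3@95] asks=[#4:8@99]
After op 5 [order #5] limit_sell(price=96, qty=8): fills=#1x#5:8@97; bids=[#1:1@97 #2:3@95] asks=[#4:8@99]

Answer: BIDS (highest first):
  #1: 1@97
  #2: 3@95
ASKS (lowest first):
  #4: 8@99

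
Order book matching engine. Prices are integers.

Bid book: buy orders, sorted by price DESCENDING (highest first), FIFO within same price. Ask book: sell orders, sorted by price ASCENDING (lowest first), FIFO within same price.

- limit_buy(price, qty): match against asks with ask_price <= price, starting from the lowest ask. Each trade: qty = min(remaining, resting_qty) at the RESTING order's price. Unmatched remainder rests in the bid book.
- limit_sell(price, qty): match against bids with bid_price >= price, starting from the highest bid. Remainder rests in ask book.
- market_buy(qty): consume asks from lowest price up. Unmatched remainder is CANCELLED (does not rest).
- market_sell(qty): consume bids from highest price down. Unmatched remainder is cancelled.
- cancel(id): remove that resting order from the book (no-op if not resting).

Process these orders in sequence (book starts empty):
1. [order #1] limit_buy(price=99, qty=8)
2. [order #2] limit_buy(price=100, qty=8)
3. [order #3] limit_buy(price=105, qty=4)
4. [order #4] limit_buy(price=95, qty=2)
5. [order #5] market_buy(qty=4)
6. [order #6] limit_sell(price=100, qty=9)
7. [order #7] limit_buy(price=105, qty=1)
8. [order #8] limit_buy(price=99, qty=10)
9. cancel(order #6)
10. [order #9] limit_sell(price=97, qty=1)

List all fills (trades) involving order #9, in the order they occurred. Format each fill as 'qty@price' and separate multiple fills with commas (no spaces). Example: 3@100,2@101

After op 1 [order #1] limit_buy(price=99, qty=8): fills=none; bids=[#1:8@99] asks=[-]
After op 2 [order #2] limit_buy(price=100, qty=8): fills=none; bids=[#2:8@100 #1:8@99] asks=[-]
After op 3 [order #3] limit_buy(price=105, qty=4): fills=none; bids=[#3:4@105 #2:8@100 #1:8@99] asks=[-]
After op 4 [order #4] limit_buy(price=95, qty=2): fills=none; bids=[#3:4@105 #2:8@100 #1:8@99 #4:2@95] asks=[-]
After op 5 [order #5] market_buy(qty=4): fills=none; bids=[#3:4@105 #2:8@100 #1:8@99 #4:2@95] asks=[-]
After op 6 [order #6] limit_sell(price=100, qty=9): fills=#3x#6:4@105 #2x#6:5@100; bids=[#2:3@100 #1:8@99 #4:2@95] asks=[-]
After op 7 [order #7] limit_buy(price=105, qty=1): fills=none; bids=[#7:1@105 #2:3@100 #1:8@99 #4:2@95] asks=[-]
After op 8 [order #8] limit_buy(price=99, qty=10): fills=none; bids=[#7:1@105 #2:3@100 #1:8@99 #8:10@99 #4:2@95] asks=[-]
After op 9 cancel(order #6): fills=none; bids=[#7:1@105 #2:3@100 #1:8@99 #8:10@99 #4:2@95] asks=[-]
After op 10 [order #9] limit_sell(price=97, qty=1): fills=#7x#9:1@105; bids=[#2:3@100 #1:8@99 #8:10@99 #4:2@95] asks=[-]

Answer: 1@105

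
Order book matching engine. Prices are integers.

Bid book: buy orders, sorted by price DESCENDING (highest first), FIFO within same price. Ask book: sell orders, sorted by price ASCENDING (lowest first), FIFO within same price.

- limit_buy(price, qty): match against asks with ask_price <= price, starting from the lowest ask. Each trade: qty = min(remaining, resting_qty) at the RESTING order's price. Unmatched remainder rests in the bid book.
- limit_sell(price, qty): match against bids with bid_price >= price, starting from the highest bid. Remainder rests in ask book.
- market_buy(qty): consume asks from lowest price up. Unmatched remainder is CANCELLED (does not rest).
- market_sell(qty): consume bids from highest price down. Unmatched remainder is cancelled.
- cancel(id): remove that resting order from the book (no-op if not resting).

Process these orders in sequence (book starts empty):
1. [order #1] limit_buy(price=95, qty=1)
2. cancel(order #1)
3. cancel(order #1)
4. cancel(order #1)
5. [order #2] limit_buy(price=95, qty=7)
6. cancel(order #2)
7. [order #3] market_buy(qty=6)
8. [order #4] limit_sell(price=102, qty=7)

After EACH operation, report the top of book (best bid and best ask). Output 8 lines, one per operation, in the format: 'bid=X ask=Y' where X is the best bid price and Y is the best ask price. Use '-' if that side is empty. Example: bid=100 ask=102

After op 1 [order #1] limit_buy(price=95, qty=1): fills=none; bids=[#1:1@95] asks=[-]
After op 2 cancel(order #1): fills=none; bids=[-] asks=[-]
After op 3 cancel(order #1): fills=none; bids=[-] asks=[-]
After op 4 cancel(order #1): fills=none; bids=[-] asks=[-]
After op 5 [order #2] limit_buy(price=95, qty=7): fills=none; bids=[#2:7@95] asks=[-]
After op 6 cancel(order #2): fills=none; bids=[-] asks=[-]
After op 7 [order #3] market_buy(qty=6): fills=none; bids=[-] asks=[-]
After op 8 [order #4] limit_sell(price=102, qty=7): fills=none; bids=[-] asks=[#4:7@102]

Answer: bid=95 ask=-
bid=- ask=-
bid=- ask=-
bid=- ask=-
bid=95 ask=-
bid=- ask=-
bid=- ask=-
bid=- ask=102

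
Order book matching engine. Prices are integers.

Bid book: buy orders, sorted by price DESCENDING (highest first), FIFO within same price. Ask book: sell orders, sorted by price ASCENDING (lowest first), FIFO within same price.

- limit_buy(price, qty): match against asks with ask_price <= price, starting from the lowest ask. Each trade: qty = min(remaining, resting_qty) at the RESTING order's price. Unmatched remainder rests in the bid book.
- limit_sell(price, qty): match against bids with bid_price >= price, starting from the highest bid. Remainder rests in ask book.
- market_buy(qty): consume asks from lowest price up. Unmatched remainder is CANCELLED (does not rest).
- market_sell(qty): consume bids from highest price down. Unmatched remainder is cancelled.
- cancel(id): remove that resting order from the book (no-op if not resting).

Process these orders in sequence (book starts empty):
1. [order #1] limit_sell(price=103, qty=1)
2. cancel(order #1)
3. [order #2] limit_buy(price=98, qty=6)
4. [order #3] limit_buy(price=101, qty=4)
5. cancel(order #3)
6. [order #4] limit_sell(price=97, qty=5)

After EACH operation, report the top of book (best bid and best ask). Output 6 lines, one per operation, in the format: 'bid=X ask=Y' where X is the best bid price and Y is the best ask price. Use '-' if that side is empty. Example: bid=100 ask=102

Answer: bid=- ask=103
bid=- ask=-
bid=98 ask=-
bid=101 ask=-
bid=98 ask=-
bid=98 ask=-

Derivation:
After op 1 [order #1] limit_sell(price=103, qty=1): fills=none; bids=[-] asks=[#1:1@103]
After op 2 cancel(order #1): fills=none; bids=[-] asks=[-]
After op 3 [order #2] limit_buy(price=98, qty=6): fills=none; bids=[#2:6@98] asks=[-]
After op 4 [order #3] limit_buy(price=101, qty=4): fills=none; bids=[#3:4@101 #2:6@98] asks=[-]
After op 5 cancel(order #3): fills=none; bids=[#2:6@98] asks=[-]
After op 6 [order #4] limit_sell(price=97, qty=5): fills=#2x#4:5@98; bids=[#2:1@98] asks=[-]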